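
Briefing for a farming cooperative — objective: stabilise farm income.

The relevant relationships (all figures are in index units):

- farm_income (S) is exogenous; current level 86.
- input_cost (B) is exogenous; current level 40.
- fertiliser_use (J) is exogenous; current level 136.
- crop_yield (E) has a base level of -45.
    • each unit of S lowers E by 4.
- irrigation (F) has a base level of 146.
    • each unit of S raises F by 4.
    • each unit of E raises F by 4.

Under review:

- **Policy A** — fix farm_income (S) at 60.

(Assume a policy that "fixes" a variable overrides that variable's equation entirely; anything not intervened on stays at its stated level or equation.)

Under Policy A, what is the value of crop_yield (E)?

Policy A (S := 60):
  S = 60
  E = -45 − 4·60 = -285

-285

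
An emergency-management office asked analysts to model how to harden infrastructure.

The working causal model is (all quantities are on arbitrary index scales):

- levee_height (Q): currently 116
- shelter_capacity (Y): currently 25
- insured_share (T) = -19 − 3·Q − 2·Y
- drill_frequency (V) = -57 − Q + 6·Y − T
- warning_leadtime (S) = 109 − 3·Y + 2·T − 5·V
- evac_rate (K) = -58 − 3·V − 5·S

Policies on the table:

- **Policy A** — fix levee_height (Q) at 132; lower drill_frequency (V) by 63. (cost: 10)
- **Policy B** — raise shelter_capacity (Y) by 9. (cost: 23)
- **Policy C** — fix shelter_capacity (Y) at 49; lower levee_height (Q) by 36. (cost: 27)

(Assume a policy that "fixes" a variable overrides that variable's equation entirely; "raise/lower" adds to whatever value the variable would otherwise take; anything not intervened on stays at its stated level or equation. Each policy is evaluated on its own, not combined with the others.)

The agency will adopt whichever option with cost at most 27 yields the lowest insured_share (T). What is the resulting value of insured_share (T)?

-465

Policy A (Q := 132, V − 63):
  Q = 132
  Y = 25
  T = -19 − 3·132 − 2·25 = -465
Policy B (Y + 9):
  Q = 116
  Y = 25 + 9 = 34
  T = -19 − 3·116 − 2·34 = -435
Policy C (Y := 49, Q − 36):
  Q = 116 − 36 = 80
  Y = 49
  T = -19 − 3·80 − 2·49 = -357
Comparing — Policy A: T=-465, Policy B: T=-435, Policy C: T=-357. Lowest is -465 (Policy A).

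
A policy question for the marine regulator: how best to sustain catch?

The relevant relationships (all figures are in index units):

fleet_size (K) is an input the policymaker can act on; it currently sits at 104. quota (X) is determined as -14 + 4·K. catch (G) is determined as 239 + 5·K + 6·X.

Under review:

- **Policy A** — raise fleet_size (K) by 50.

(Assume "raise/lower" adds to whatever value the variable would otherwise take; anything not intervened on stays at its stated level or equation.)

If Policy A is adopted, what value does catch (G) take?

4621

Policy A (K + 50):
  K = 104 + 50 = 154
  X = -14 + 4·154 = 602
  G = 239 + 5·154 + 6·602 = 4621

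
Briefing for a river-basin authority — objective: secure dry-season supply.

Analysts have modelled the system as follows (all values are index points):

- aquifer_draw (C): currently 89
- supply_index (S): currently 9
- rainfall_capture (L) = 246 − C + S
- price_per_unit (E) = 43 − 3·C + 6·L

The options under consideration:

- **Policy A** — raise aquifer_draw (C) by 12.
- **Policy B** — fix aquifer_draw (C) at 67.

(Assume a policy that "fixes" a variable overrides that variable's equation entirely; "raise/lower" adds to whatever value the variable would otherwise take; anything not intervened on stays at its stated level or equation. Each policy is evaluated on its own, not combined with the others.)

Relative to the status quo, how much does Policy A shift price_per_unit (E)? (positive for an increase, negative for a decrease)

Baseline:
  C = 89
  S = 9
  L = 246 − 89 + 9 = 166
  E = 43 − 3·89 + 6·166 = 772
Policy A (C + 12):
  C = 89 + 12 = 101
  S = 9
  L = 246 − 101 + 9 = 154
  E = 43 − 3·101 + 6·154 = 664
Change in E: 664 − 772 = -108

-108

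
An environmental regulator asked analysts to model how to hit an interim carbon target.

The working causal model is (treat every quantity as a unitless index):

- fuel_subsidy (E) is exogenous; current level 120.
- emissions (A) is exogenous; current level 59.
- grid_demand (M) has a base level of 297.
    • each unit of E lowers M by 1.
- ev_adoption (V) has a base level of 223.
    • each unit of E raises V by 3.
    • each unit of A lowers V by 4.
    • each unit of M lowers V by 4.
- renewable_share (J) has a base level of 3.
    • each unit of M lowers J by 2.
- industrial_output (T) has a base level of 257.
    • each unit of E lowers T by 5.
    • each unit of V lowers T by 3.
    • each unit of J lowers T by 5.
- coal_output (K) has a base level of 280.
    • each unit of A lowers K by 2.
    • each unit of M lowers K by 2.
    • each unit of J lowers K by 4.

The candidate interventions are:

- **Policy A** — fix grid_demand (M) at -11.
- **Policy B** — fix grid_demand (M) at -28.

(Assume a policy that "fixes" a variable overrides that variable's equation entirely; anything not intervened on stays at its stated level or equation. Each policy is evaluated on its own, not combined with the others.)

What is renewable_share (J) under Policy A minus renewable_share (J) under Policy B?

-34

Policy A (M := -11):
  E = 120
  M = -11
  J = 3 − 2·(-11) = 25
Policy B (M := -28):
  E = 120
  M = -28
  J = 3 − 2·(-28) = 59
J: 25 − 59 = -34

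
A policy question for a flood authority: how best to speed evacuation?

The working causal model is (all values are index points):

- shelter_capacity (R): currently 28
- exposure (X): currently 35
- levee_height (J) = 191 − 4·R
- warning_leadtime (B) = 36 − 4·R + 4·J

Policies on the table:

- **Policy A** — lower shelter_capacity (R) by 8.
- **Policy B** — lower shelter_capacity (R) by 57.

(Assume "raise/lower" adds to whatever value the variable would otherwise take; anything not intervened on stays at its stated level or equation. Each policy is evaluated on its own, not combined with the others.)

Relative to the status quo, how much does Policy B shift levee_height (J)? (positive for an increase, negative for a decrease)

228

Baseline:
  R = 28
  J = 191 − 4·28 = 79
Policy B (R − 57):
  R = 28 − 57 = -29
  J = 191 − 4·(-29) = 307
Change in J: 307 − 79 = 228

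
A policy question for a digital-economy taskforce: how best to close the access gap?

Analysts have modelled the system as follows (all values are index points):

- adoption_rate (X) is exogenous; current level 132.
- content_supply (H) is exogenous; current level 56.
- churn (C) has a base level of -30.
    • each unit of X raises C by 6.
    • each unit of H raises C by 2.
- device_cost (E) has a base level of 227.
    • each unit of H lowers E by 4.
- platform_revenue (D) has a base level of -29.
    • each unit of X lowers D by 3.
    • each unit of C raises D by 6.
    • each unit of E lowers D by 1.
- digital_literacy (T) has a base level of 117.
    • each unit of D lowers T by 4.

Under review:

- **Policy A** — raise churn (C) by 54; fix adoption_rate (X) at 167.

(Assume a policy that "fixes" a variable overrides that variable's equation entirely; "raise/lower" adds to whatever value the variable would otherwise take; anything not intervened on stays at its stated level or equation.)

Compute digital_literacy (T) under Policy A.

-25063

Policy A (C + 54, X := 167):
  X = 167
  H = 56
  C = -30 + 6·167 + 2·56 (+54 from intervention) = 1138
  E = 227 − 4·56 = 3
  D = -29 − 3·167 + 6·1138 − 3 = 6295
  T = 117 − 4·6295 = -25063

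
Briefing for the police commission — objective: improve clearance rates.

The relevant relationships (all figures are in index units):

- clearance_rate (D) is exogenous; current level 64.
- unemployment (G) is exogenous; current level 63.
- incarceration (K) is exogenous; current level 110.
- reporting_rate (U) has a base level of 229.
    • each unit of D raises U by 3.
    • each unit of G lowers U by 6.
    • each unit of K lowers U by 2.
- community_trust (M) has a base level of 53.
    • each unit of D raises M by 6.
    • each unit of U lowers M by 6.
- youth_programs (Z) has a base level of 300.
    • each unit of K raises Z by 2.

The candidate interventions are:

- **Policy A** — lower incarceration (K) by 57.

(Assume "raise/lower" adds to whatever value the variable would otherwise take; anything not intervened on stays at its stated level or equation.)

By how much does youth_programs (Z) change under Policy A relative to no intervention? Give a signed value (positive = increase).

-114

Baseline:
  K = 110
  Z = 300 + 2·110 = 520
Policy A (K − 57):
  K = 110 − 57 = 53
  Z = 300 + 2·53 = 406
Change in Z: 406 − 520 = -114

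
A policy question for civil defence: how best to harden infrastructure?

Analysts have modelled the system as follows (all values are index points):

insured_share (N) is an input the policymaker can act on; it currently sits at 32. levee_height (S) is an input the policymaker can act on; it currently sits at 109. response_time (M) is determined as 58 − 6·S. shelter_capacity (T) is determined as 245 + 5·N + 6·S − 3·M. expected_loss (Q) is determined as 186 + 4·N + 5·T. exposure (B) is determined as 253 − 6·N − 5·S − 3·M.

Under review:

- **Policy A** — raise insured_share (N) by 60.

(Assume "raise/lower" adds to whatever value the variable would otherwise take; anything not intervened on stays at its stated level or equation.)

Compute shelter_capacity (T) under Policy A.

Policy A (N + 60):
  N = 32 + 60 = 92
  S = 109
  M = 58 − 6·109 = -596
  T = 245 + 5·92 + 6·109 − 3·(-596) = 3147

3147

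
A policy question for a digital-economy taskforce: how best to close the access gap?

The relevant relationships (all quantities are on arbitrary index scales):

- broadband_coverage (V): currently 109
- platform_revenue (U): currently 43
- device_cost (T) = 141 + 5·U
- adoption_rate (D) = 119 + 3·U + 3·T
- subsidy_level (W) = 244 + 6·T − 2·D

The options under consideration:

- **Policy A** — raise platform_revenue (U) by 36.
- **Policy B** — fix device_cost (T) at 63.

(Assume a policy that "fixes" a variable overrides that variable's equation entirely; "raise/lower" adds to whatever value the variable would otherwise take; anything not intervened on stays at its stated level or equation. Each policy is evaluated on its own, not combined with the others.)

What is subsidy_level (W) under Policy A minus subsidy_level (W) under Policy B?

Policy A (U + 36):
  U = 43 + 36 = 79
  T = 141 + 5·79 = 536
  D = 119 + 3·79 + 3·536 = 1964
  W = 244 + 6·536 − 2·1964 = -468
Policy B (T := 63):
  U = 43
  T = 63
  D = 119 + 3·43 + 3·63 = 437
  W = 244 + 6·63 − 2·437 = -252
W: -468 − (-252) = -216

-216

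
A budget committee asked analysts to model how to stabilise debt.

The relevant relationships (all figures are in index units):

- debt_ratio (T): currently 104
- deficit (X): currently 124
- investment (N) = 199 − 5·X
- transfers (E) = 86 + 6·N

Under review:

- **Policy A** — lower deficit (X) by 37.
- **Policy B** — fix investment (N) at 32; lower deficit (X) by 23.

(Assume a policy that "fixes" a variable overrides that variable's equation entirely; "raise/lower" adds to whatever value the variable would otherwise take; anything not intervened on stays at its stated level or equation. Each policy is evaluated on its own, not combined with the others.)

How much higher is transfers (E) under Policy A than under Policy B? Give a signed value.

Policy A (X − 37):
  X = 124 − 37 = 87
  N = 199 − 5·87 = -236
  E = 86 + 6·(-236) = -1330
Policy B (N := 32, X − 23):
  X = 124 − 23 = 101
  N = 32
  E = 86 + 6·32 = 278
E: -1330 − 278 = -1608

-1608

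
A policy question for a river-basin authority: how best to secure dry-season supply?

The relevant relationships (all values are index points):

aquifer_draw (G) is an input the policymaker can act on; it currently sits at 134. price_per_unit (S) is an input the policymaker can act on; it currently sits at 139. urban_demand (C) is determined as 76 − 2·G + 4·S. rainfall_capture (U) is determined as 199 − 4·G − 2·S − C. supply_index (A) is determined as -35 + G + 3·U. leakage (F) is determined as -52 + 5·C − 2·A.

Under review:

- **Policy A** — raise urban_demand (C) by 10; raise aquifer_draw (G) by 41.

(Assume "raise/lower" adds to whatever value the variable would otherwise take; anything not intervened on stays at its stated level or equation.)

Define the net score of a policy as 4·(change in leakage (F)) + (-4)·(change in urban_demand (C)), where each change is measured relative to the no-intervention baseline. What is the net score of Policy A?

728

Baseline:
  G = 134
  S = 139
  C = 76 − 2·134 + 4·139 = 364
  U = 199 − 4·134 − 2·139 − 364 = -979
  A = -35 + 134 + 3·(-979) = -2838
  F = -52 + 5·364 − 2·(-2838) = 7444
Policy A (C + 10, G + 41):
  G = 134 + 41 = 175
  S = 139
  C = 76 − 2·175 + 4·139 (+10 from intervention) = 292
  U = 199 − 4·175 − 2·139 − 292 = -1071
  A = -35 + 175 + 3·(-1071) = -3073
  F = -52 + 5·292 − 2·(-3073) = 7554
ΔF = 7554 − 7444 = 110; ΔC = 292 − 364 = -72
Score = 4·110 + (-4)·(-72) = 728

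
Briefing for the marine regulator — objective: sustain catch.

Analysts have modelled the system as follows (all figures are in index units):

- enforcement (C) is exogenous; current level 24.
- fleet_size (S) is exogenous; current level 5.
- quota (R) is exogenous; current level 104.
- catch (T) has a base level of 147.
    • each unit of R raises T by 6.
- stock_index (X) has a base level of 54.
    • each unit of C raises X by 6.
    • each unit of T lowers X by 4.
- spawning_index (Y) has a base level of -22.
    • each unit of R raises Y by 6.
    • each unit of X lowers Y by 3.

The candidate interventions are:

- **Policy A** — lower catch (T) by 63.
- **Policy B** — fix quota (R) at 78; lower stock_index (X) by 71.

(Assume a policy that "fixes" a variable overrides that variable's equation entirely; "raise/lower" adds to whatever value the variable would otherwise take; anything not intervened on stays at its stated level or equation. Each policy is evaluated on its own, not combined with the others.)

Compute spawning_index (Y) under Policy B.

Policy B (R := 78, X − 71):
  C = 24
  R = 78
  T = 147 + 6·78 = 615
  X = 54 + 6·24 − 4·615 (−71 from intervention) = -2333
  Y = -22 + 6·78 − 3·(-2333) = 7445

7445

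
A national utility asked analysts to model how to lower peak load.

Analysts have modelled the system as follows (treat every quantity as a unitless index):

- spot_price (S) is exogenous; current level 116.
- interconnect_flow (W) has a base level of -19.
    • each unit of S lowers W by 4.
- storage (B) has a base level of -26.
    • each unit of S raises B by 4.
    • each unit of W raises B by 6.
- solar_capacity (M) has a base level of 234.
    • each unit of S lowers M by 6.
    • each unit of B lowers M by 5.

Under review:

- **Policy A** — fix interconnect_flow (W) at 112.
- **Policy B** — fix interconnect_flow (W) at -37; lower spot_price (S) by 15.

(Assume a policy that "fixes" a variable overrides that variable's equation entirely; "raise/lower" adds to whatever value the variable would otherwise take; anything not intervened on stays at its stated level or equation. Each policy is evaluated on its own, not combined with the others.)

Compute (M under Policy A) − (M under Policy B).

-4860

Policy A (W := 112):
  S = 116
  W = 112
  B = -26 + 4·116 + 6·112 = 1110
  M = 234 − 6·116 − 5·1110 = -6012
Policy B (W := -37, S − 15):
  S = 116 − 15 = 101
  W = -37
  B = -26 + 4·101 + 6·(-37) = 156
  M = 234 − 6·101 − 5·156 = -1152
M: -6012 − (-1152) = -4860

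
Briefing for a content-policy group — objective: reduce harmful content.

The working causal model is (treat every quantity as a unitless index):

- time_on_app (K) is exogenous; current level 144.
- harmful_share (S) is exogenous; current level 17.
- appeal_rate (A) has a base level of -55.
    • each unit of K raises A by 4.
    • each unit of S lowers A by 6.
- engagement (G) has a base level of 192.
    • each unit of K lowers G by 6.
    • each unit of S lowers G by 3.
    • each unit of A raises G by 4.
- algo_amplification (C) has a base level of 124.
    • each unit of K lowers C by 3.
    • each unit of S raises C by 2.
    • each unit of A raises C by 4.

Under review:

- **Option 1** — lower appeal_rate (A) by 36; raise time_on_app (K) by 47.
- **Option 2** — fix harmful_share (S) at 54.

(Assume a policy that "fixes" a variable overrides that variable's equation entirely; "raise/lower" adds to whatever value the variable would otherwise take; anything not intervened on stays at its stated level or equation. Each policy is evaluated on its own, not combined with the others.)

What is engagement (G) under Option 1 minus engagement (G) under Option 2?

1325

Option 1 (A − 36, K + 47):
  K = 144 + 47 = 191
  S = 17
  A = -55 + 4·191 − 6·17 (−36 from intervention) = 571
  G = 192 − 6·191 − 3·17 + 4·571 = 1279
Option 2 (S := 54):
  K = 144
  S = 54
  A = -55 + 4·144 − 6·54 = 197
  G = 192 − 6·144 − 3·54 + 4·197 = -46
G: 1279 − (-46) = 1325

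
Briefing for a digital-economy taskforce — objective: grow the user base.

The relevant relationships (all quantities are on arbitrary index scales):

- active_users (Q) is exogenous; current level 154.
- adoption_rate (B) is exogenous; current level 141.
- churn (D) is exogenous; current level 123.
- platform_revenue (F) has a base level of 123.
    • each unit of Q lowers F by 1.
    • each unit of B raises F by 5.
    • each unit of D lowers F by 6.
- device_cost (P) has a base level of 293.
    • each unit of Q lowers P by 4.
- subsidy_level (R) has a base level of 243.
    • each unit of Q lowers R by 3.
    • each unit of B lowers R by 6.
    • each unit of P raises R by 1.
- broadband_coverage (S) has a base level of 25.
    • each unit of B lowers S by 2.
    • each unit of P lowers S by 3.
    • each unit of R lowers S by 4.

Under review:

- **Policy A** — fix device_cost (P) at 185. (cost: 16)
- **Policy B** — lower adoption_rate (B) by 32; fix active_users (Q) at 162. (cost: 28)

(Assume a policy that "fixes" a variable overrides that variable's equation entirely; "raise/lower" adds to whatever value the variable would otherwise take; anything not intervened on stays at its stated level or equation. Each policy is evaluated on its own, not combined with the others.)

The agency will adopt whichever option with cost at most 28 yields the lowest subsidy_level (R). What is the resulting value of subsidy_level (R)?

-1252

Policy A (P := 185):
  Q = 154
  B = 141
  P = 185
  R = 243 − 3·154 − 6·141 + 185 = -880
Policy B (B − 32, Q := 162):
  Q = 162
  B = 141 − 32 = 109
  P = 293 − 4·162 = -355
  R = 243 − 3·162 − 6·109 + (-355) = -1252
Comparing — Policy A: R=-880, Policy B: R=-1252. Lowest is -1252 (Policy B).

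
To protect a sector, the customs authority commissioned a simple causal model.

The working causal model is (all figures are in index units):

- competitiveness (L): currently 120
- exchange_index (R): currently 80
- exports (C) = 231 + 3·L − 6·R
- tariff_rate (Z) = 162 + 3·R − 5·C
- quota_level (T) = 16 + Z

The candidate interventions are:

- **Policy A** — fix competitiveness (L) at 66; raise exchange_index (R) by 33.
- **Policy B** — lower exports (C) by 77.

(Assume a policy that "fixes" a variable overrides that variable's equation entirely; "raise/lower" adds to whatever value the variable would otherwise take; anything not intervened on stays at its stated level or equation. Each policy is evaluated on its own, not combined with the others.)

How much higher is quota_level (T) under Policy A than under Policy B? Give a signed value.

Policy A (L := 66, R + 33):
  L = 66
  R = 80 + 33 = 113
  C = 231 + 3·66 − 6·113 = -249
  Z = 162 + 3·113 − 5·(-249) = 1746
  T = 16 + 1746 = 1762
Policy B (C − 77):
  L = 120
  R = 80
  C = 231 + 3·120 − 6·80 (−77 from intervention) = 34
  Z = 162 + 3·80 − 5·34 = 232
  T = 16 + 232 = 248
T: 1762 − 248 = 1514

1514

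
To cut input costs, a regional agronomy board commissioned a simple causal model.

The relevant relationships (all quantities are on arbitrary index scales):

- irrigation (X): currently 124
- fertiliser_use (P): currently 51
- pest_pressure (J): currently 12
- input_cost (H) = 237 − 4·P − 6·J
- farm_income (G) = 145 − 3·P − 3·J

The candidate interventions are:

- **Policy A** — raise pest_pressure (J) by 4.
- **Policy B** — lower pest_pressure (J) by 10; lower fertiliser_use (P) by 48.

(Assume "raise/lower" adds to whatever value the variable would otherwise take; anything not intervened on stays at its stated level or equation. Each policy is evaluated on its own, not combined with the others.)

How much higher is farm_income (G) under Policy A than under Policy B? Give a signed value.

Policy A (J + 4):
  P = 51
  J = 12 + 4 = 16
  G = 145 − 3·51 − 3·16 = -56
Policy B (J − 10, P − 48):
  P = 51 − 48 = 3
  J = 12 − 10 = 2
  G = 145 − 3·3 − 3·2 = 130
G: -56 − 130 = -186

-186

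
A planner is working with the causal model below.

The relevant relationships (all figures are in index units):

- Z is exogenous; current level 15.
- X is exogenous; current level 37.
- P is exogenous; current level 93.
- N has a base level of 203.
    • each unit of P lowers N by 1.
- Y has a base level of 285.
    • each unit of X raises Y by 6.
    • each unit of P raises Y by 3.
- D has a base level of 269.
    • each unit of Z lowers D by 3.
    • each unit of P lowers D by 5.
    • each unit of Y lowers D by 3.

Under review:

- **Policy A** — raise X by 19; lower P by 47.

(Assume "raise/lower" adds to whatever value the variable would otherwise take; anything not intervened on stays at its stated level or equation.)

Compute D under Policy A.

-2283

Policy A (X + 19, P − 47):
  Z = 15
  X = 37 + 19 = 56
  P = 93 − 47 = 46
  Y = 285 + 6·56 + 3·46 = 759
  D = 269 − 3·15 − 5·46 − 3·759 = -2283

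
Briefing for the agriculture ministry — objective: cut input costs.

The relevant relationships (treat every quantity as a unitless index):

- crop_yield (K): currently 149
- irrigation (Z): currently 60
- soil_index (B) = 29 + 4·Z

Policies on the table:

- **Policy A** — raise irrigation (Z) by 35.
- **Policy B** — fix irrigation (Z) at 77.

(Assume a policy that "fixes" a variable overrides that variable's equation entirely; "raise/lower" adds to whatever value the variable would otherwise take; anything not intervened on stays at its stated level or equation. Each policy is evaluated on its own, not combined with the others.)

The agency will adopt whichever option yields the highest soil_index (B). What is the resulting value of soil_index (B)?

Policy A (Z + 35):
  Z = 60 + 35 = 95
  B = 29 + 4·95 = 409
Policy B (Z := 77):
  Z = 77
  B = 29 + 4·77 = 337
Comparing — Policy A: B=409, Policy B: B=337. Highest is 409 (Policy A).

409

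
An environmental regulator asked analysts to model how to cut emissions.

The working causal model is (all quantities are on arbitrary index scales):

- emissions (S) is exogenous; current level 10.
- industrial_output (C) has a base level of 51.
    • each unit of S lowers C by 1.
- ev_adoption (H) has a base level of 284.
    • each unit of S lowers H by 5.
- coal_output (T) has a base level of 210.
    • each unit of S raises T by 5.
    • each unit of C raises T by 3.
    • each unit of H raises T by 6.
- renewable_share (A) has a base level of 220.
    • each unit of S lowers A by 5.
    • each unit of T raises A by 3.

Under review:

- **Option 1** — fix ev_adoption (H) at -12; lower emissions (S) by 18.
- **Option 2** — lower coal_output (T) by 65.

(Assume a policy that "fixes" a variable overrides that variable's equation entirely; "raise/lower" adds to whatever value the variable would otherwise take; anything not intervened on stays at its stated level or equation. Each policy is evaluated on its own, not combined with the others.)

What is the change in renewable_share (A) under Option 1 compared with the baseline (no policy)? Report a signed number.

-4446

Baseline:
  S = 10
  C = 51 − 10 = 41
  H = 284 − 5·10 = 234
  T = 210 + 5·10 + 3·41 + 6·234 = 1787
  A = 220 − 5·10 + 3·1787 = 5531
Option 1 (H := -12, S − 18):
  S = 10 − 18 = -8
  C = 51 − (-8) = 59
  H = -12
  T = 210 + 5·(-8) + 3·59 + 6·(-12) = 275
  A = 220 − 5·(-8) + 3·275 = 1085
Change in A: 1085 − 5531 = -4446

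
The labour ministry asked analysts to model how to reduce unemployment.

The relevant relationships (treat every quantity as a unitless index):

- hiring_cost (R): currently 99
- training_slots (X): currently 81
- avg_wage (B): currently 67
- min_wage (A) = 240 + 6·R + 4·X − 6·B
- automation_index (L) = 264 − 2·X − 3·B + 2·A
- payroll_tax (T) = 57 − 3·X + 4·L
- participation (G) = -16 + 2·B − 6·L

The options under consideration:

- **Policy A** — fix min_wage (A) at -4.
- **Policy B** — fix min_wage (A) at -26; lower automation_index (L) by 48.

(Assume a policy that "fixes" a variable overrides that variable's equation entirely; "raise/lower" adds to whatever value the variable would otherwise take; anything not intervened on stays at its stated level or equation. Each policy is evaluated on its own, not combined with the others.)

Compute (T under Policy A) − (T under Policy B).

Policy A (A := -4):
  R = 99
  X = 81
  B = 67
  A = -4
  L = 264 − 2·81 − 3·67 + 2·(-4) = -107
  T = 57 − 3·81 + 4·(-107) = -614
Policy B (A := -26, L − 48):
  R = 99
  X = 81
  B = 67
  A = -26
  L = 264 − 2·81 − 3·67 + 2·(-26) (−48 from intervention) = -199
  T = 57 − 3·81 + 4·(-199) = -982
T: -614 − (-982) = 368

368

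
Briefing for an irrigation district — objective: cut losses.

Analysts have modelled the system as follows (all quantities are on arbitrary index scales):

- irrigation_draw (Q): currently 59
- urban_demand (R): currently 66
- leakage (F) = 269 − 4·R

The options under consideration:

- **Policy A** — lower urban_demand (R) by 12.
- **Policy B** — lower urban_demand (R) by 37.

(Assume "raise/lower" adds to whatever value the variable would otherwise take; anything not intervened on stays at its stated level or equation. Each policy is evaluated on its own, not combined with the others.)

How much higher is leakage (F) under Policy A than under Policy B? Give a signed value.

-100

Policy A (R − 12):
  R = 66 − 12 = 54
  F = 269 − 4·54 = 53
Policy B (R − 37):
  R = 66 − 37 = 29
  F = 269 − 4·29 = 153
F: 53 − 153 = -100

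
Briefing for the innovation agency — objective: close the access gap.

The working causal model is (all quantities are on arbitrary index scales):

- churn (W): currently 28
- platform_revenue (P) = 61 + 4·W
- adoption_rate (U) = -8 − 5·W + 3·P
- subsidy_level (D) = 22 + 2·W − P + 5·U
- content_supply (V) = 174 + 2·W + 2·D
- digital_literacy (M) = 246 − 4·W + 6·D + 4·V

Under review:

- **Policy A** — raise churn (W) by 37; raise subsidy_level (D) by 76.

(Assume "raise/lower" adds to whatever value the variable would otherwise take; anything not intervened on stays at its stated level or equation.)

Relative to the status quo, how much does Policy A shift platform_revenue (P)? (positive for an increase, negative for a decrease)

Baseline:
  W = 28
  P = 61 + 4·28 = 173
Policy A (W + 37, D + 76):
  W = 28 + 37 = 65
  P = 61 + 4·65 = 321
Change in P: 321 − 173 = 148

148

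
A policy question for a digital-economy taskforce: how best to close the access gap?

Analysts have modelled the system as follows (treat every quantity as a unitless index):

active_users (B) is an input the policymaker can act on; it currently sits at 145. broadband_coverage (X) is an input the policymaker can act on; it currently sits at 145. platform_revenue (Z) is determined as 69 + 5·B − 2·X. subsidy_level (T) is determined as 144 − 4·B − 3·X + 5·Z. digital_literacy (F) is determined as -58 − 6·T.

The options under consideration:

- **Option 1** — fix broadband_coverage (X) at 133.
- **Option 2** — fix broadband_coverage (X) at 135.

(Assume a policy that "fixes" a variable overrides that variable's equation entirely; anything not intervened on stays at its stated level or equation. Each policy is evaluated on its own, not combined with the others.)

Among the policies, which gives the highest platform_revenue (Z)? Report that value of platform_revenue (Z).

Option 1 (X := 133):
  B = 145
  X = 133
  Z = 69 + 5·145 − 2·133 = 528
Option 2 (X := 135):
  B = 145
  X = 135
  Z = 69 + 5·145 − 2·135 = 524
Comparing — Option 1: Z=528, Option 2: Z=524. Highest is 528 (Option 1).

528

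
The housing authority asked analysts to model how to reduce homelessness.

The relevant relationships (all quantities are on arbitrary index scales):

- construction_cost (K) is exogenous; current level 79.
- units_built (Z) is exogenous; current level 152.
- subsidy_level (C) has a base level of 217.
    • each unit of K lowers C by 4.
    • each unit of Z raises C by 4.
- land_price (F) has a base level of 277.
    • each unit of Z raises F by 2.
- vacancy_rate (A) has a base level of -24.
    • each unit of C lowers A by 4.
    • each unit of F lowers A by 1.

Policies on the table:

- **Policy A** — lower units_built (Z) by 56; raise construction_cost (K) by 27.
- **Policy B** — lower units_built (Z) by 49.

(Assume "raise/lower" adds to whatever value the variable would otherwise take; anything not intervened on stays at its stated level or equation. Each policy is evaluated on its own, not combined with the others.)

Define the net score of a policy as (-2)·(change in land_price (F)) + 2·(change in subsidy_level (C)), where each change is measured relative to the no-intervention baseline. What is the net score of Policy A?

Baseline:
  K = 79
  Z = 152
  C = 217 − 4·79 + 4·152 = 509
  F = 277 + 2·152 = 581
Policy A (Z − 56, K + 27):
  K = 79 + 27 = 106
  Z = 152 − 56 = 96
  C = 217 − 4·106 + 4·96 = 177
  F = 277 + 2·96 = 469
ΔF = 469 − 581 = -112; ΔC = 177 − 509 = -332
Score = (-2)·(-112) + 2·(-332) = -440

-440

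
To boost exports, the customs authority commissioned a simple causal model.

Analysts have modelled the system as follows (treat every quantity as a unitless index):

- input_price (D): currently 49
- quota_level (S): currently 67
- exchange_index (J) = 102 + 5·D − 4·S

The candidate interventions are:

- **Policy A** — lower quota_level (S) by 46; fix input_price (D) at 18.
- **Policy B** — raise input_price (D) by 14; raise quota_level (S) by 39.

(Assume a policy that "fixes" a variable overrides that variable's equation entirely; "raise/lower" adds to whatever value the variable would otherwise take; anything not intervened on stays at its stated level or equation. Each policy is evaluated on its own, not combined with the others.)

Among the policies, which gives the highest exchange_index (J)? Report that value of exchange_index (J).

108

Policy A (S − 46, D := 18):
  D = 18
  S = 67 − 46 = 21
  J = 102 + 5·18 − 4·21 = 108
Policy B (D + 14, S + 39):
  D = 49 + 14 = 63
  S = 67 + 39 = 106
  J = 102 + 5·63 − 4·106 = -7
Comparing — Policy A: J=108, Policy B: J=-7. Highest is 108 (Policy A).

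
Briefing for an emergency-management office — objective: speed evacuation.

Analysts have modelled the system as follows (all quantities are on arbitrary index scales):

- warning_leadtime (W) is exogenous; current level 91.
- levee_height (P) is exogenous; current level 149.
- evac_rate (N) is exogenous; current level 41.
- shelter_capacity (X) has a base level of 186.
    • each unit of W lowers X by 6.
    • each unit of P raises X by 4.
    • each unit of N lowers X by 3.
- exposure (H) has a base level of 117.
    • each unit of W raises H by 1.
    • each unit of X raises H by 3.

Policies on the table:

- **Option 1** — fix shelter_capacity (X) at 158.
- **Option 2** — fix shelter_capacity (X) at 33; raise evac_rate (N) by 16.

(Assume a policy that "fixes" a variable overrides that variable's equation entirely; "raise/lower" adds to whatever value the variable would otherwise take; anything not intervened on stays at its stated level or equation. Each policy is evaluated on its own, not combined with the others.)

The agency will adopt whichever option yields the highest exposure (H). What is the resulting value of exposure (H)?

682

Option 1 (X := 158):
  W = 91
  P = 149
  N = 41
  X = 158
  H = 117 + 91 + 3·158 = 682
Option 2 (X := 33, N + 16):
  W = 91
  P = 149
  N = 41 + 16 = 57
  X = 33
  H = 117 + 91 + 3·33 = 307
Comparing — Option 1: H=682, Option 2: H=307. Highest is 682 (Option 1).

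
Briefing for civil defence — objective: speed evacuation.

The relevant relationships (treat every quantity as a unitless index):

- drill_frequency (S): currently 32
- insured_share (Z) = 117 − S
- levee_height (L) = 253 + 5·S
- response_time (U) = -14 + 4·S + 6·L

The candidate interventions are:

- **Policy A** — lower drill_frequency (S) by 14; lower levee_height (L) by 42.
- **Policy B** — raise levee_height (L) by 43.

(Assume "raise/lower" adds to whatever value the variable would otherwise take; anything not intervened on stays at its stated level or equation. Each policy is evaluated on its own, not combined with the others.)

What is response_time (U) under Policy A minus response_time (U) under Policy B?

-986

Policy A (S − 14, L − 42):
  S = 32 − 14 = 18
  L = 253 + 5·18 (−42 from intervention) = 301
  U = -14 + 4·18 + 6·301 = 1864
Policy B (L + 43):
  S = 32
  L = 253 + 5·32 (+43 from intervention) = 456
  U = -14 + 4·32 + 6·456 = 2850
U: 1864 − 2850 = -986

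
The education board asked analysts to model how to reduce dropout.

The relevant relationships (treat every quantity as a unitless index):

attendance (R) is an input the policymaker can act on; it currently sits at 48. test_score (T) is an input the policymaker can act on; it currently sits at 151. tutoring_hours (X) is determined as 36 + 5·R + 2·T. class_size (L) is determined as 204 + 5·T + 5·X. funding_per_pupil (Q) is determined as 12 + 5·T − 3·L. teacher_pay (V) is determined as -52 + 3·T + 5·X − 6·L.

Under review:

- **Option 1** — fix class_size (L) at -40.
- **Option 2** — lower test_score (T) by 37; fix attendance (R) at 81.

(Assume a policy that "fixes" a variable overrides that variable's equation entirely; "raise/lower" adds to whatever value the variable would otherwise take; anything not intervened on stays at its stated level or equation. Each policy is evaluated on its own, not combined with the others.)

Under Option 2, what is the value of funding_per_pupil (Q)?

Option 2 (T − 37, R := 81):
  R = 81
  T = 151 − 37 = 114
  X = 36 + 5·81 + 2·114 = 669
  L = 204 + 5·114 + 5·669 = 4119
  Q = 12 + 5·114 − 3·4119 = -11775

-11775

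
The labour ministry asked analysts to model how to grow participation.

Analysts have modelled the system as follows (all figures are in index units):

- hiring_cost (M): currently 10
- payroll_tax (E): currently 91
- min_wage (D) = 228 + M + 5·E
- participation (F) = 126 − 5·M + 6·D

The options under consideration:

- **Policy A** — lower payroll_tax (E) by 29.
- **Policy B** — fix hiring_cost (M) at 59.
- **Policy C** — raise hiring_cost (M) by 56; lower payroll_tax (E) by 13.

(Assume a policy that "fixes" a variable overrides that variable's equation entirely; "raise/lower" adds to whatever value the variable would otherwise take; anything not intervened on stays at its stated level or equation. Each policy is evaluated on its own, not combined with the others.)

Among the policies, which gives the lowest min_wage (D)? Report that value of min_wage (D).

Policy A (E − 29):
  M = 10
  E = 91 − 29 = 62
  D = 228 + 10 + 5·62 = 548
Policy B (M := 59):
  M = 59
  E = 91
  D = 228 + 59 + 5·91 = 742
Policy C (M + 56, E − 13):
  M = 10 + 56 = 66
  E = 91 − 13 = 78
  D = 228 + 66 + 5·78 = 684
Comparing — Policy A: D=548, Policy B: D=742, Policy C: D=684. Lowest is 548 (Policy A).

548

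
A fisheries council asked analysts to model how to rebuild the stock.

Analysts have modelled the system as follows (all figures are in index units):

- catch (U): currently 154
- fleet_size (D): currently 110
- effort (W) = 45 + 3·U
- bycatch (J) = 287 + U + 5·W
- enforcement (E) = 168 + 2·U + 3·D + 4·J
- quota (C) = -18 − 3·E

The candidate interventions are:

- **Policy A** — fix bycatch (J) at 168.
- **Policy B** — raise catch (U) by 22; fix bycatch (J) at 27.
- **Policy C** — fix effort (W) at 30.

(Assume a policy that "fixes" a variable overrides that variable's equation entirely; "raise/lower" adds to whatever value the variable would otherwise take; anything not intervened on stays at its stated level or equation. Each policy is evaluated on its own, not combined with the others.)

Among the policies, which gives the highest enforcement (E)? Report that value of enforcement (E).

3170

Policy A (J := 168):
  U = 154
  D = 110
  W = 45 + 3·154 = 507
  J = 168
  E = 168 + 2·154 + 3·110 + 4·168 = 1478
Policy B (U + 22, J := 27):
  U = 154 + 22 = 176
  D = 110
  W = 45 + 3·176 = 573
  J = 27
  E = 168 + 2·176 + 3·110 + 4·27 = 958
Policy C (W := 30):
  U = 154
  D = 110
  W = 30
  J = 287 + 154 + 5·30 = 591
  E = 168 + 2·154 + 3·110 + 4·591 = 3170
Comparing — Policy A: E=1478, Policy B: E=958, Policy C: E=3170. Highest is 3170 (Policy C).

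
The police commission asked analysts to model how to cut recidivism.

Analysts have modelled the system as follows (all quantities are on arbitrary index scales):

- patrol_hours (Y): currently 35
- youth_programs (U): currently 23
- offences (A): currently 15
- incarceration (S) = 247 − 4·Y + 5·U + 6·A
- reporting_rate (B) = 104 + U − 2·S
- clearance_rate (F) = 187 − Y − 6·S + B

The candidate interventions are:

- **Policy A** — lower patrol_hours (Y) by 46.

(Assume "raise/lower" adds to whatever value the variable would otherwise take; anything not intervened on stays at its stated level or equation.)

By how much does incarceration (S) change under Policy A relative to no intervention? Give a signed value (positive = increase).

Baseline:
  Y = 35
  U = 23
  A = 15
  S = 247 − 4·35 + 5·23 + 6·15 = 312
Policy A (Y − 46):
  Y = 35 − 46 = -11
  U = 23
  A = 15
  S = 247 − 4·(-11) + 5·23 + 6·15 = 496
Change in S: 496 − 312 = 184

184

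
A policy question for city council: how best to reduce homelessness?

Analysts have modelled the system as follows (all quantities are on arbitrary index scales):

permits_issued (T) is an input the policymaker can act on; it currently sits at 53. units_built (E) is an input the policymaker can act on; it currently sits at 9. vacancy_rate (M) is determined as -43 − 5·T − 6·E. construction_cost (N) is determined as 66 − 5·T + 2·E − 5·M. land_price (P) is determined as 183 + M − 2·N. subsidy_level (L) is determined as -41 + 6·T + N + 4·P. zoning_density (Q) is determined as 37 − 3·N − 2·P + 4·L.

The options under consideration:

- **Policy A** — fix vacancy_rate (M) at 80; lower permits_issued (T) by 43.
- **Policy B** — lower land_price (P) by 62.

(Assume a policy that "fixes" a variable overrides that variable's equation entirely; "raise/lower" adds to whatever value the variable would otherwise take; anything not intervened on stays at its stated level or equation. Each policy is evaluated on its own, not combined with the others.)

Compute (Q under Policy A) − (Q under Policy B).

Policy A (M := 80, T − 43):
  T = 53 − 43 = 10
  E = 9
  M = 80
  N = 66 − 5·10 + 2·9 − 5·80 = -366
  P = 183 + 80 − 2·(-366) = 995
  L = -41 + 6·10 + (-366) + 4·995 = 3633
  Q = 37 − 3·(-366) − 2·995 + 4·3633 = 13677
Policy B (P − 62):
  T = 53
  E = 9
  M = -43 − 5·53 − 6·9 = -362
  N = 66 − 5·53 + 2·9 − 5·(-362) = 1629
  P = 183 + (-362) − 2·1629 (−62 from intervention) = -3499
  L = -41 + 6·53 + 1629 + 4·(-3499) = -12090
  Q = 37 − 3·1629 − 2·(-3499) + 4·(-12090) = -46212
Q: 13677 − (-46212) = 59889

59889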